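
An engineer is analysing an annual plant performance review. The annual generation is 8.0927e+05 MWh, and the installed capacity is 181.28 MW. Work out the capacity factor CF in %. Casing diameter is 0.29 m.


CF = E_a / (cap * 8760) * 100
CF = 8.0927e+05 / (181.28 * 8760) * 100
CF = 50.961 %


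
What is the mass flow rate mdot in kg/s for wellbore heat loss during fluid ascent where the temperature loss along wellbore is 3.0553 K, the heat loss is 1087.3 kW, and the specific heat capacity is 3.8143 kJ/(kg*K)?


mdot = Q_loss / (cp * dT)
mdot = 1087.3 / (3.8143 * 3.0553)
mdot = 93.300 kg/s


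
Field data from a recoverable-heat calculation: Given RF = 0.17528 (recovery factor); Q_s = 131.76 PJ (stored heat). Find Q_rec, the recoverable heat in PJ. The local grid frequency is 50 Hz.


Q_rec = Q_s * RF
Q_rec = 131.76 * 0.17528
Q_rec = 23.095 PJ


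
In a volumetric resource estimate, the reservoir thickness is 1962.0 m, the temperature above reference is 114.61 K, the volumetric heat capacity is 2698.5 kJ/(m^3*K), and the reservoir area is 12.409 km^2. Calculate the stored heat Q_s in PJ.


Step 1: Vr = A*1e6*hr = 12.409*1e6*1962.0 = 2.434646e+10 m^3
Step 2: Q_s = Vr*rhoc*dT/1e12 = 2.434646e+10*2698.5*114.61/1e12 = 7529.8 PJ
Q_s = 7529.8 PJ


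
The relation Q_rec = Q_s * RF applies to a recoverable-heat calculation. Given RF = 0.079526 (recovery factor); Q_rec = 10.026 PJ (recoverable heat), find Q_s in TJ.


Q_s = Q_rec / RF
Q_s = 10.026 / 0.079526
Q_s = 126.0720 PJ
Convert: 126.0720 PJ * 1000.0 = 1.2607e+05 TJ
Q_s = 1.2607e+05 TJ


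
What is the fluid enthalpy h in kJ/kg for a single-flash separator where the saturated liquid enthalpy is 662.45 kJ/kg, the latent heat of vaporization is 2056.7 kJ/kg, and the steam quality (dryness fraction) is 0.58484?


h = hf + x * hfg
h = 662.45 + 0.58484 * 2056.7
h = 1865.3 kJ/kg


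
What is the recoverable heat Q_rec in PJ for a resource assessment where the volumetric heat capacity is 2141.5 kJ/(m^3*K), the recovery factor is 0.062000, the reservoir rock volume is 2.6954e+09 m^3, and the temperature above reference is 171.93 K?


Step 1: Q_s = Vr*rhoc*dT/1e12 = 2.6954e+09*2141.5*171.93/1e12 = 992.4142 PJ
Step 2: Q_rec = Q_s * RF = 992.4142 * 0.062 = 61.530 PJ
Q_rec = 61.530 PJ


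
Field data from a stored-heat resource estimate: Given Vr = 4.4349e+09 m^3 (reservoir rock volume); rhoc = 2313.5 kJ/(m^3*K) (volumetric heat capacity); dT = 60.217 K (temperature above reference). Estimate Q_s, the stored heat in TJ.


Q_s = Vr * rhoc * dT / 1e12
Q_s = 4.4349e+09 * 2313.5 * 60.217 / 1e12
Q_s = 617.8349 PJ
Convert: 617.8349 PJ * 1000.0 = 6.1783e+05 TJ
Q_s = 6.1783e+05 TJ


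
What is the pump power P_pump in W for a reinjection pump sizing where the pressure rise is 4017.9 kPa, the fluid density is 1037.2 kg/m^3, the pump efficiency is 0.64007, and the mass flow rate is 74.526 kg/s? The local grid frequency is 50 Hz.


P_pump = mdot * dP / (rho * eta)
P_pump = 74.526 * 4017.9 / (1037.2 * 0.64007)
P_pump = 451.0420 kW
Convert: 451.0420 kW * 1000.0 = 4.5104e+05 W
P_pump = 4.5104e+05 W


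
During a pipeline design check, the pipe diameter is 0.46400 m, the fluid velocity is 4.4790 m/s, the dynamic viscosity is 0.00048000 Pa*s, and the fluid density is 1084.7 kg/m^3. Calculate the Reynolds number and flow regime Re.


Step 1: Re = rho*vel*D/mu = 1084.7*4.479*0.464/0.00048 = 4.6964e+06
Step 2: Re = 4.6964e+06 > 4000, so flow is turbulent.
Re = 4.6964e+06 (turbulent)


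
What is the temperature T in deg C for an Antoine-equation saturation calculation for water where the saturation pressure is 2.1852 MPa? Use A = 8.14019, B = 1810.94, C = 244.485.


T = B / (A - log10(P_sat * 760 / 0.101325)) - C
T = 1810.94 / (8.14019 - log10(2.1852 * 760 / 0.101325)) - 244.485
T = 216.83 deg C


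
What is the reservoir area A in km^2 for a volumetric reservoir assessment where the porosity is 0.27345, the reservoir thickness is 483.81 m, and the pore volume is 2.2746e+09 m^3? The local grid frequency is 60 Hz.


A = Vp / (1e6 * hr * phi)
A = 2.2746e+09 / (1e6 * 483.81 * 0.27345)
A = 17.193 km^2


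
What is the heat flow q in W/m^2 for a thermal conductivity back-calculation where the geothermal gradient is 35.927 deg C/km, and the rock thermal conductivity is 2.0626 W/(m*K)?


q = k * grad / 1000
q = 2.0626 * 35.927 / 1000
q = 0.074103 W/m^2


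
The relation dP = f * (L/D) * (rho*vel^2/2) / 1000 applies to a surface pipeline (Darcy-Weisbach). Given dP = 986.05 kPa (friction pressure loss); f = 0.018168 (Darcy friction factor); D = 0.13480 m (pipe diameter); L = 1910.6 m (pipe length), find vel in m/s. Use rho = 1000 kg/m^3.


vel = sqrt(dP*1000*2*D / (f*L*rho))
vel = sqrt(986.05*1000*2*0.13480 / (0.018168*1910.6*1000))
vel = 2.7674 m/s


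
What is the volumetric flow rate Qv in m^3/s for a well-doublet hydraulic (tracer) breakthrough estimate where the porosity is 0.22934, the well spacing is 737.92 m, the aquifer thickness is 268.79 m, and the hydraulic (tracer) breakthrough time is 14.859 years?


Qv = pi*hr*phi*L^2 / (3*t_bt*365.25*86400)
Qv = pi*268.79*0.22934*737.92^2 / (3*14.859*365.25*86400)
Qv = 0.074963 m^3/s


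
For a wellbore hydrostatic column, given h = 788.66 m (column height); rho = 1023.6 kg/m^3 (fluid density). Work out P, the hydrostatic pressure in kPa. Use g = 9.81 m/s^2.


P = rho * g * h / 1e6
P = 1023.6 * 9.81 * 788.66 / 1e6
P = 7.919342 MPa
Convert: 7.919342 MPa * 1000.0 = 7919.3 kPa
P = 7919.3 kPa


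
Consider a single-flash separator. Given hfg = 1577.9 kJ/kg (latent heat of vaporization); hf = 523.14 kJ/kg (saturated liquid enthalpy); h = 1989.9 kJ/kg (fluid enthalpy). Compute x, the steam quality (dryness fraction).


x = (h - hf) / hfg
x = (1989.9 - 523.14) / 1577.9
x = 0.92956


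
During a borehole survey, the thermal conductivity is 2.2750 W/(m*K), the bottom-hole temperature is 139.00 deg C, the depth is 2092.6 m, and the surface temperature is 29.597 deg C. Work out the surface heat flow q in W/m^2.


Step 1: grad = (T_d - T_surf)/d * 1000 = (139.0 - 29.597)/2092.6 * 1000 = 52.28089 deg C/km
Step 2: q = k * grad / 1000 = 2.275 * 52.28089 / 1000 = 0.11894 W/m^2
q = 0.11894 W/m^2


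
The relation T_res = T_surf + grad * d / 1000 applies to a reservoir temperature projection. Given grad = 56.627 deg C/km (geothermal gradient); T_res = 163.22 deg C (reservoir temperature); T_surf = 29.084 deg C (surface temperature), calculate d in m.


d = (T_res - T_surf) / grad * 1000
d = (163.22 - 29.084) / 56.627 * 1000
d = 2368.8 m


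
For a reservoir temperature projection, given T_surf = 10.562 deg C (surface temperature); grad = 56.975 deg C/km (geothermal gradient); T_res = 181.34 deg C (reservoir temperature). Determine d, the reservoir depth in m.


d = (T_res - T_surf) / grad * 1000
d = (181.34 - 10.562) / 56.975 * 1000
d = 2997.4 m


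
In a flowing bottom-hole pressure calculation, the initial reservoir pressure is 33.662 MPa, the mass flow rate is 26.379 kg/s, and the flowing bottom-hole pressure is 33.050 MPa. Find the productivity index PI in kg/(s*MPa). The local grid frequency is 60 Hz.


PI = mdot / (P_i - P_wf)
PI = 26.379 / (33.662 - 33.050)
PI = 43.103 kg/(s*MPa)


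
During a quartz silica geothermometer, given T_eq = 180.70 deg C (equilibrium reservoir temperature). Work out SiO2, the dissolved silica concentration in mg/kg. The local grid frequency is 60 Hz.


SiO2 = 10^(5.19 - 1309/(T_eq + 273.15))
SiO2 = 10^(5.19 - 1309/(180.70 + 273.15))
SiO2 = 202.20 mg/kg


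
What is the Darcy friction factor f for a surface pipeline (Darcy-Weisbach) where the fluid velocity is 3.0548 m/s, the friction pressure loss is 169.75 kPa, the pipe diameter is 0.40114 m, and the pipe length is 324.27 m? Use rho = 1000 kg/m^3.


f = dP*1000 / ((L/D)*(rho*vel^2/2))
f = 169.75*1000 / ((324.27/0.40114)*(1000*3.0548^2/2))
f = 0.045005


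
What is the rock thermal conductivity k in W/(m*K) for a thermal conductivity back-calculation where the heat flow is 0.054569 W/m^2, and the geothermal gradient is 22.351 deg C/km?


k = q / (grad / 1000)
k = 0.054569 / (22.351 / 1000)
k = 2.4415 W/(m*K)


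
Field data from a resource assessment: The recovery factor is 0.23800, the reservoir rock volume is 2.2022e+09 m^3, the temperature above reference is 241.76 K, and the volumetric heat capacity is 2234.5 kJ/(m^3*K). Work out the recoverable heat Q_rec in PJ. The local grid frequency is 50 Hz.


Step 1: Q_s = Vr*rhoc*dT/1e12 = 2.2022e+09*2234.5*241.76/1e12 = 1189.656 PJ
Step 2: Q_rec = Q_s * RF = 1189.656 * 0.238 = 283.14 PJ
Q_rec = 283.14 PJ


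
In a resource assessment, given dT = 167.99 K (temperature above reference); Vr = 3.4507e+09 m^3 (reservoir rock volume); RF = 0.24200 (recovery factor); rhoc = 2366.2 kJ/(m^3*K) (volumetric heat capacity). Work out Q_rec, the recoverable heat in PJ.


Step 1: Q_s = Vr*rhoc*dT/1e12 = 3.4507e+09*2366.2*167.99/1e12 = 1371.646 PJ
Step 2: Q_rec = Q_s * RF = 1371.646 * 0.242 = 331.94 PJ
Q_rec = 331.94 PJ


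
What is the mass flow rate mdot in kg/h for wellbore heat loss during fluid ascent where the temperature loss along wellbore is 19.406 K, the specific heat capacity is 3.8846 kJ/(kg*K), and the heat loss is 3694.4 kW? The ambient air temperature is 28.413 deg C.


mdot = Q_loss / (cp * dT)
mdot = 3694.4 / (3.8846 * 19.406)
mdot = 49.00739 kg/s
Convert: 49.00739 kg/s * 3600.0 = 1.7643e+05 kg/h
mdot = 1.7643e+05 kg/h


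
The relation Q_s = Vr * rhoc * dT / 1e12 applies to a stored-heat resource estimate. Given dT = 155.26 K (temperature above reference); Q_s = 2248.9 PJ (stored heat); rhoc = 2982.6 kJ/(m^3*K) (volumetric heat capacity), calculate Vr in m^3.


Vr = Q_s * 1e12 / (rhoc * dT)
Vr = 2248.9 * 1e12 / (2982.6 * 155.26)
Vr = 4.8564e+09 m^3


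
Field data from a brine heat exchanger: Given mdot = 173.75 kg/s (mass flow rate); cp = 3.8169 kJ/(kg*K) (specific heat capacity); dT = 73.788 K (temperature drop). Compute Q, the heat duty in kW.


Q = mdot * cp * dT / 1000
Q = 173.75 * 3.8169 * 73.788 / 1000
Q = 48.93520 MW
Convert: 48.93520 MW * 1000.0 = 48935 kW
Q = 48935 kW


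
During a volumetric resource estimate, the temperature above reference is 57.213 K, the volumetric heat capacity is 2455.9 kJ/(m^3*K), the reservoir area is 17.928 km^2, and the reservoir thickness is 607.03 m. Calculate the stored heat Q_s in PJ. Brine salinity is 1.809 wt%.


Step 1: Vr = A*1e6*hr = 17.928*1e6*607.03 = 1.088283e+10 m^3
Step 2: Q_s = Vr*rhoc*dT/1e12 = 1.088283e+10*2455.9*57.213/1e12 = 1529.1 PJ
Q_s = 1529.1 PJ


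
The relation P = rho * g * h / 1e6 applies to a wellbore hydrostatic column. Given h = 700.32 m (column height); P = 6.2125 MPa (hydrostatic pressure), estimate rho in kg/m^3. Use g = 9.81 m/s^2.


rho = P * 1e6 / (g * h)
rho = 6.2125 * 1e6 / (9.81 * 700.32)
rho = 904.28 kg/m^3


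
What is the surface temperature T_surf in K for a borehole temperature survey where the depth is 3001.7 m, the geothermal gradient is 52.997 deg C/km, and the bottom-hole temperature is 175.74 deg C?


T_surf = T_d - grad * d / 1000
T_surf = 175.74 - 52.997 * 3001.7 / 1000
T_surf = 16.65891 deg C
Convert to K: 16.65891 + 273.15 = 289.81 K
T_surf = 289.81 K


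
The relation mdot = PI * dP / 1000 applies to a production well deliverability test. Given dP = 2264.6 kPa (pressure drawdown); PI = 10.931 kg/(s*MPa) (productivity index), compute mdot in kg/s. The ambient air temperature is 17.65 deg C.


mdot = PI * dP / 1000
mdot = 10.931 * 2264.6 / 1000
mdot = 24.754 kg/s


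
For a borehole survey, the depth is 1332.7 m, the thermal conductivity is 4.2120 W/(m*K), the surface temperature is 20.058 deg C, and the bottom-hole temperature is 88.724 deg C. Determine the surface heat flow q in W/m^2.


Step 1: grad = (T_d - T_surf)/d * 1000 = (88.724 - 20.058)/1332.7 * 1000 = 51.52397 deg C/km
Step 2: q = k * grad / 1000 = 4.212 * 51.52397 / 1000 = 0.21702 W/m^2
q = 0.21702 W/m^2


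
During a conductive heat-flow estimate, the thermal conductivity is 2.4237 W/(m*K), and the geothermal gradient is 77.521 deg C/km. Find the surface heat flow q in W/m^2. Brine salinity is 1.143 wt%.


q = k * grad / 1000
q = 2.4237 * 77.521 / 1000
q = 0.18789 W/m^2


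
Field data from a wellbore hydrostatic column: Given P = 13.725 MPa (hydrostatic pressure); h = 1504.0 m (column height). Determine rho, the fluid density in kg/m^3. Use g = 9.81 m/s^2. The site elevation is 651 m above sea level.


rho = P * 1e6 / (g * h)
rho = 13.725 * 1e6 / (9.81 * 1504.0)
rho = 930.24 kg/m^3


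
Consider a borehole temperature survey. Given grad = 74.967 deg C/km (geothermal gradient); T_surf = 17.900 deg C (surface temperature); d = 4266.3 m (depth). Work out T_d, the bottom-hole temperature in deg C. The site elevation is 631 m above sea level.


T_d = T_surf + grad * d / 1000
T_d = 17.900 + 74.967 * 4266.3 / 1000
T_d = 337.73 deg C


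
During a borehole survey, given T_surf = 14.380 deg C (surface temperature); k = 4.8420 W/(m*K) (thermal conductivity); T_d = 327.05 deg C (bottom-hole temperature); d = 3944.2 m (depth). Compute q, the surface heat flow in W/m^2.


Step 1: grad = (T_d - T_surf)/d * 1000 = (327.05 - 14.38)/3944.2 * 1000 = 79.27336 deg C/km
Step 2: q = k * grad / 1000 = 4.842 * 79.27336 / 1000 = 0.38384 W/m^2
q = 0.38384 W/m^2


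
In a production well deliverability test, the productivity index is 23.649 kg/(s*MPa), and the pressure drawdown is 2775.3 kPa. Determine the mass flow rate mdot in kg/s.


mdot = PI * dP / 1000
mdot = 23.649 * 2775.3 / 1000
mdot = 65.633 kg/s


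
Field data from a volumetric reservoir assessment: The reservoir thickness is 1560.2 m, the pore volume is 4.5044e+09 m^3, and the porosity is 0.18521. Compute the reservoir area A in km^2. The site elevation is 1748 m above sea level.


A = Vp / (1e6 * hr * phi)
A = 4.5044e+09 / (1e6 * 1560.2 * 0.18521)
A = 15.588 km^2


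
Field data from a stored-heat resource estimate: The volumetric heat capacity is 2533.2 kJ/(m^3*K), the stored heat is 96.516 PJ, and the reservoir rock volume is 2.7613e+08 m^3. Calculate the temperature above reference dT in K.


dT = Q_s * 1e12 / (Vr * rhoc)
dT = 96.516 * 1e12 / (2.7613e+08 * 2533.2)
dT = 137.98 K


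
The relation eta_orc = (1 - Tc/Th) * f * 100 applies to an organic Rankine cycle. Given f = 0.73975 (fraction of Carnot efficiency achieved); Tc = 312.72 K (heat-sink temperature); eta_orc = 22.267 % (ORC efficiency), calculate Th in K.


Th = Tc / (1 - (eta_orc/100)/f)
Th = 312.72 / (1 - (22.267/100)/0.73975)
Th = 447.39 K


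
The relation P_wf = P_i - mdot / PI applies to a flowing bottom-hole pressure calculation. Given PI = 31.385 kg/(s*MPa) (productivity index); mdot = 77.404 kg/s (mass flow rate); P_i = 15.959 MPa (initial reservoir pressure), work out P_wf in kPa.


P_wf = P_i - mdot / PI
P_wf = 15.959 - 77.404 / 31.385
P_wf = 13.49273 MPa
Convert: 13.49273 MPa * 1000.0 = 13493 kPa
P_wf = 13493 kPa


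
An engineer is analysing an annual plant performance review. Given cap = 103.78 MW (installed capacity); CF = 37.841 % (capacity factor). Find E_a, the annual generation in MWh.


E_a = CF / 100 * cap * 8760
E_a = 37.841 / 100 * 103.78 * 8760
E_a = 3.4402e+05 MWh


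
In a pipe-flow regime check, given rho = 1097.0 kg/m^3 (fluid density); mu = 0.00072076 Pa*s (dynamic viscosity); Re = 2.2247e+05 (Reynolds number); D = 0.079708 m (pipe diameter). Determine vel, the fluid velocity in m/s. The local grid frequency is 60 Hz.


vel = Re * mu / (rho * D)
vel = 2.2247e+05 * 0.00072076 / (1097.0 * 0.079708)
vel = 1.8338 m/s


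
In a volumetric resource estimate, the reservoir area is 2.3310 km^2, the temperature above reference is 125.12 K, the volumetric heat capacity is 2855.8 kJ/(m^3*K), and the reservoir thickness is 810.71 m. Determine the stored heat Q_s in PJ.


Step 1: Vr = A*1e6*hr = 2.331*1e6*810.71 = 1.889765e+09 m^3
Step 2: Q_s = Vr*rhoc*dT/1e12 = 1.889765e+09*2855.8*125.12/1e12 = 675.25 PJ
Q_s = 675.25 PJ


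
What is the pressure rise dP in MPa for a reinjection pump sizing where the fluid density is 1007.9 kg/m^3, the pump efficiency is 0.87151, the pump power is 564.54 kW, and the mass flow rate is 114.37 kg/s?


dP = P_pump * rho * eta / mdot
dP = 564.54 * 1007.9 * 0.87151 / 114.37
dP = 4335.832 kPa
Convert: 4335.832 kPa * 0.001 = 4.3358 MPa
dP = 4.3358 MPa


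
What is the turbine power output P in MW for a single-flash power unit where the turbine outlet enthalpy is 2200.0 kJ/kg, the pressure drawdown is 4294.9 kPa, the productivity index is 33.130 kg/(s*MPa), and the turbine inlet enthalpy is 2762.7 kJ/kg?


Step 1: mdot = PI * dP / 1000 = 33.13 * 4294.9 / 1000 = 142.2900 kg/s
Step 2: P = mdot*(h_in - h_out)/1000 = 142.2900*(2762.7 - 2200.0)/1000 = 80.067 MW
P = 80.067 MW


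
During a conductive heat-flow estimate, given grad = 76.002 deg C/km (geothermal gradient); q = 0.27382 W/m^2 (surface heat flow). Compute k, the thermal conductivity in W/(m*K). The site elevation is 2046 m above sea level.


k = q * 1000 / grad
k = 0.27382 * 1000 / 76.002
k = 3.6028 W/(m*K)


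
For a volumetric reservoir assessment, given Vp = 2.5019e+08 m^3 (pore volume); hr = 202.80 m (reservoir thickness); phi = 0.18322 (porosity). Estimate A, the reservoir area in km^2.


A = Vp / (1e6 * hr * phi)
A = 2.5019e+08 / (1e6 * 202.80 * 0.18322)
A = 6.7333 km^2


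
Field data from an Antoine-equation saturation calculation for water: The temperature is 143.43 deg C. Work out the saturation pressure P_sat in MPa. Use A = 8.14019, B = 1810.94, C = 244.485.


P_sat = 10^(A - B/(C + T)) / 760 * 0.101325
P_sat = 10^(8.14019 - 1810.94/(244.485 + 143.43)) / 760 * 0.101325
P_sat = 0.39509 MPa


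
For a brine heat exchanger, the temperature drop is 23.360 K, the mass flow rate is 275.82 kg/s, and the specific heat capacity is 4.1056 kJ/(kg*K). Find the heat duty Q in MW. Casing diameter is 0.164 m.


Q = mdot * cp * dT / 1000
Q = 275.82 * 4.1056 * 23.360 / 1000
Q = 26.453 MW


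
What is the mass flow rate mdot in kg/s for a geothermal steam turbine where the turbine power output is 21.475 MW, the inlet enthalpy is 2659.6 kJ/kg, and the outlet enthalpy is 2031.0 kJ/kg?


mdot = P * 1000 / (h_in - h_out)
mdot = 21.475 * 1000 / (2659.6 - 2031.0)
mdot = 34.163 kg/s


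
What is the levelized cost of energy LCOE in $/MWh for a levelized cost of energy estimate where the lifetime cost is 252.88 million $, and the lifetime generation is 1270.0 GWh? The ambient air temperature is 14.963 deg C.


LCOE = C_tot / E_tot * 100
LCOE = 252.88 / 1270.0 * 100
LCOE = 19.91181 cents/kWh
Convert: 19.91181 cents/kWh * 10.0 = 199.12 $/MWh
LCOE = 199.12 $/MWh


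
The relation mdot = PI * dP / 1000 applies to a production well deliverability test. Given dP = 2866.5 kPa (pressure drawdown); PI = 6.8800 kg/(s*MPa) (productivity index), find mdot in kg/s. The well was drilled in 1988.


mdot = PI * dP / 1000
mdot = 6.8800 * 2866.5 / 1000
mdot = 19.722 kg/s


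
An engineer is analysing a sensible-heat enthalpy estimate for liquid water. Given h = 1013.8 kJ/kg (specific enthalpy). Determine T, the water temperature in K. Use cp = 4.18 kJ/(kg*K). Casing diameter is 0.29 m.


T = h / cp
T = 1013.8 / 4.18
T = 242.5359 deg C
Convert to K: 242.5359 + 273.15 = 515.69 K
T = 515.69 K


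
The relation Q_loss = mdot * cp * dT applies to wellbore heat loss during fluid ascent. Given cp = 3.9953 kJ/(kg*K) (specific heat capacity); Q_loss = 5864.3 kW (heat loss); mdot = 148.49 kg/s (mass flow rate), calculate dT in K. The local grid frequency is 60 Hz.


dT = Q_loss / (mdot * cp)
dT = 5864.3 / (148.49 * 3.9953)
dT = 9.8848 K


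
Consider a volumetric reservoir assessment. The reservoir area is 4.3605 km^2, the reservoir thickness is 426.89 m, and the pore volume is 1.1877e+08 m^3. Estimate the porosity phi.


phi = Vp / (A * 1e6 * hr)
phi = 1.1877e+08 / (4.3605 * 1e6 * 426.89)
phi = 0.063805


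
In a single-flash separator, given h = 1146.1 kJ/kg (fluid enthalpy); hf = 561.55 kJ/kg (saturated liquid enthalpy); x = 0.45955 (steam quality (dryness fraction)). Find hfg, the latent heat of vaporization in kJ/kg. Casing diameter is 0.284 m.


hfg = (h - hf) / x
hfg = (1146.1 - 561.55) / 0.45955
hfg = 1272.0 kJ/kg


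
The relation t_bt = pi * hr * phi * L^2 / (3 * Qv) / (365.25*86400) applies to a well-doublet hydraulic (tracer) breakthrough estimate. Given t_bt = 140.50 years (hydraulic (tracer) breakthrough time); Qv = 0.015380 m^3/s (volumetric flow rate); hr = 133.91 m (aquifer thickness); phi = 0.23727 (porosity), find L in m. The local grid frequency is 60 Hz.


L = sqrt(t_bt*365.25*86400*3*Qv / (pi*hr*phi))
L = sqrt(140.50*365.25*86400*3*0.015380 / (pi*133.91*0.23727))
L = 1431.6 m


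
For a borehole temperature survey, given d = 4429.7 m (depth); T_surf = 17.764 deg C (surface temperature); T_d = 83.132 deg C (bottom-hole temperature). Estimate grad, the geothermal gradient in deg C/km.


grad = (T_d - T_surf) / d * 1000
grad = (83.132 - 17.764) / 4429.7 * 1000
grad = 14.757 deg C/km


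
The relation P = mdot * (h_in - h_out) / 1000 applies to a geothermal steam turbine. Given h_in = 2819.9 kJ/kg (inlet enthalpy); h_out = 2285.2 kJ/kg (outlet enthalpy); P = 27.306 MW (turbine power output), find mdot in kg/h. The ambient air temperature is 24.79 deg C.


mdot = P * 1000 / (h_in - h_out)
mdot = 27.306 * 1000 / (2819.9 - 2285.2)
mdot = 51.06789 kg/s
Convert: 51.06789 kg/s * 3600.0 = 1.8384e+05 kg/h
mdot = 1.8384e+05 kg/h


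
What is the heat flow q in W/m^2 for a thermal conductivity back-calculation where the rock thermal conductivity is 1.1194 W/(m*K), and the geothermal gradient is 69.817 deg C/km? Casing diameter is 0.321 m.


q = k * grad / 1000
q = 1.1194 * 69.817 / 1000
q = 0.078153 W/m^2


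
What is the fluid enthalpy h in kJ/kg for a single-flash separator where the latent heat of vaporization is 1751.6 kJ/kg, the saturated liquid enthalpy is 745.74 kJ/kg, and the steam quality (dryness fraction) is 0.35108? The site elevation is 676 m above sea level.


h = hf + x * hfg
h = 745.74 + 0.35108 * 1751.6
h = 1360.7 kJ/kg


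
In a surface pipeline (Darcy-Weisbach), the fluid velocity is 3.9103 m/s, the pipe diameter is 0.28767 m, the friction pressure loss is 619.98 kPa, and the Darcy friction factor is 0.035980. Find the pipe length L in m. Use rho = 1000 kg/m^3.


L = dP*1000*D / (f*rho*vel^2/2)
L = 619.98*1000*0.28767 / (0.035980*1000*3.9103^2/2)
L = 648.37 m


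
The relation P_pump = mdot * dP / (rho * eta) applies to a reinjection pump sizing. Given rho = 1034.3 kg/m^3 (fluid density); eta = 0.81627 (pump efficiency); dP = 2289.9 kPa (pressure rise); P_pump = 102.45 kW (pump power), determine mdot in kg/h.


mdot = P_pump * rho * eta / dP
mdot = 102.45 * 1034.3 * 0.81627 / 2289.9
mdot = 37.77251 kg/s
Convert: 37.77251 kg/s * 3600.0 = 1.3598e+05 kg/h
mdot = 1.3598e+05 kg/h


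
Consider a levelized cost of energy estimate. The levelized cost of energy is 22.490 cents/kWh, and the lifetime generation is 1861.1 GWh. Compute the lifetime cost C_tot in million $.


C_tot = LCOE / 100 * E_tot
C_tot = 22.490 / 100 * 1861.1
C_tot = 418.56 million $


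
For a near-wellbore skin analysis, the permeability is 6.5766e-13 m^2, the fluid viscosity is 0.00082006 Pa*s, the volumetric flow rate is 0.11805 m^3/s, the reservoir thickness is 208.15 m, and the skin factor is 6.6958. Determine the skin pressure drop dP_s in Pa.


dP_s = S * q * mu / (2*pi*k*hr) / 1000
dP_s = 6.6958 * 0.11805 * 0.00082006 / (2*pi*6.5766e-13*208.15) / 1000
dP_s = 753.6269 kPa
Convert: 753.6269 kPa * 1000.0 = 7.5363e+05 Pa
dP_s = 7.5363e+05 Pa


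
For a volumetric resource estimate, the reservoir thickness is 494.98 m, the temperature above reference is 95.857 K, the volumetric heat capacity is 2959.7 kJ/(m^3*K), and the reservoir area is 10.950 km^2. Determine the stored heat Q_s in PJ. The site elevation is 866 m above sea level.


Step 1: Vr = A*1e6*hr = 10.95*1e6*494.98 = 5.420031e+09 m^3
Step 2: Q_s = Vr*rhoc*dT/1e12 = 5.420031e+09*2959.7*95.857/1e12 = 1537.7 PJ
Q_s = 1537.7 PJ


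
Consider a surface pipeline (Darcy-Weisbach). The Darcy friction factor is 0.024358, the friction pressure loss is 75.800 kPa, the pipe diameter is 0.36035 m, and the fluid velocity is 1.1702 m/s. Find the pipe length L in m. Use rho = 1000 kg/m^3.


L = dP*1000*D / (f*rho*vel^2/2)
L = 75.800*1000*0.36035 / (0.024358*1000*1.1702^2/2)
L = 1637.8 m


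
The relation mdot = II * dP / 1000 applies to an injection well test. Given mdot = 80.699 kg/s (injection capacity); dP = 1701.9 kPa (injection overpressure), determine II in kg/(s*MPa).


II = mdot * 1000 / dP
II = 80.699 * 1000 / 1701.9
II = 47.417 kg/(s*MPa)


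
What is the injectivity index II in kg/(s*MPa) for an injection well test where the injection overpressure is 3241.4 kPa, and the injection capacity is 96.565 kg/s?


II = mdot * 1000 / dP
II = 96.565 * 1000 / 3241.4
II = 29.791 kg/(s*MPa)


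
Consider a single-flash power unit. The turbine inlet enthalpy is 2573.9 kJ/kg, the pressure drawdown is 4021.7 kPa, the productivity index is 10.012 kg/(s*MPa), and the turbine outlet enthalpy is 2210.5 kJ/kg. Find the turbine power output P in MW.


Step 1: mdot = PI * dP / 1000 = 10.012 * 4021.7 / 1000 = 40.26526 kg/s
Step 2: P = mdot*(h_in - h_out)/1000 = 40.26526*(2573.9 - 2210.5)/1000 = 14.632 MW
P = 14.632 MW


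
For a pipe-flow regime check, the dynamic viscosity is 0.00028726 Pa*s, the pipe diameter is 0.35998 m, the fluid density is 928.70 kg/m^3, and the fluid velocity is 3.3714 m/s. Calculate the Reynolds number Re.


Re = rho * vel * D / mu
Re = 928.70 * 3.3714 * 0.35998 / 0.00028726
Re = 3.9236e+06


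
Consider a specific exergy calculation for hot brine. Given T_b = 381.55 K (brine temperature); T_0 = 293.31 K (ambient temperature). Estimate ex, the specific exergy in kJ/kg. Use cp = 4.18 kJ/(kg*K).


ex = cp * ((T_b - T_0) - T_0 * ln(T_b/T_0))
ex = 4.18 * ((381.55 - 293.31) - 293.31 * ln(381.55/293.31))
ex = 46.381 kJ/kg


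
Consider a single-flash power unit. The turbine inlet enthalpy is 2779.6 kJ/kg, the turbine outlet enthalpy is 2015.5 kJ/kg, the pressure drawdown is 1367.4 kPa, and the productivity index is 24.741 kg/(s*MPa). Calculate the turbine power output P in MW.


Step 1: mdot = PI * dP / 1000 = 24.741 * 1367.4 / 1000 = 33.83084 kg/s
Step 2: P = mdot*(h_in - h_out)/1000 = 33.83084*(2779.6 - 2015.5)/1000 = 25.850 MW
P = 25.850 MW


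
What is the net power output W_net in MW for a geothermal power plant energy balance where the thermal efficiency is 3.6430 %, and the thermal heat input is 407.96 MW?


W_net = eta / 100 * Q_in
W_net = 3.6430 / 100 * 407.96
W_net = 14.862 MW


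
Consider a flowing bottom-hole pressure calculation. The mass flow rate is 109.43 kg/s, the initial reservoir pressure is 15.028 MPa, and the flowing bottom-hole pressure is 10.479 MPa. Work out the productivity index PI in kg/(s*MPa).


PI = mdot / (P_i - P_wf)
PI = 109.43 / (15.028 - 10.479)
PI = 24.056 kg/(s*MPa)


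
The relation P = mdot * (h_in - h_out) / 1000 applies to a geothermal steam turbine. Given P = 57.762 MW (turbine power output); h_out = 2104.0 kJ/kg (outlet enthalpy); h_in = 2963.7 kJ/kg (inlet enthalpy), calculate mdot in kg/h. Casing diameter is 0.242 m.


mdot = P * 1000 / (h_in - h_out)
mdot = 57.762 * 1000 / (2963.7 - 2104.0)
mdot = 67.18855 kg/s
Convert: 67.18855 kg/s * 3600.0 = 2.4188e+05 kg/h
mdot = 2.4188e+05 kg/h


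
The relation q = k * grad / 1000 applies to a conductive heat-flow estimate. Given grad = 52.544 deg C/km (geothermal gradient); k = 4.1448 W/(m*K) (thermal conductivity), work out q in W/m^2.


q = k * grad / 1000
q = 4.1448 * 52.544 / 1000
q = 0.21778 W/m^2


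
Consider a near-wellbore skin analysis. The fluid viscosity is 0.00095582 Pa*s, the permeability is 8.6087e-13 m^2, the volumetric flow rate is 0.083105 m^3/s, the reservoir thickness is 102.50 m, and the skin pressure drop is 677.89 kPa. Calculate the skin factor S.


S = dP_s * 1000 * 2*pi*k*hr / (q*mu)
S = 677.89 * 1000 * 2*pi*8.6087e-13*102.50 / (0.083105*0.00095582)
S = 4.7315


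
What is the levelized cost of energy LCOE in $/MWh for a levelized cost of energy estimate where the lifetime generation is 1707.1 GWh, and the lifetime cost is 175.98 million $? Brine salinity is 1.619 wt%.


LCOE = C_tot / E_tot * 100
LCOE = 175.98 / 1707.1 * 100
LCOE = 10.30871 cents/kWh
Convert: 10.30871 cents/kWh * 10.0 = 103.09 $/MWh
LCOE = 103.09 $/MWh


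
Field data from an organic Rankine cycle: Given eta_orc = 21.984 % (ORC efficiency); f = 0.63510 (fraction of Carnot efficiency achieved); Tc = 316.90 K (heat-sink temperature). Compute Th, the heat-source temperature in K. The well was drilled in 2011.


Th = Tc / (1 - (eta_orc/100)/f)
Th = 316.90 / (1 - (21.984/100)/0.63510)
Th = 484.67 K


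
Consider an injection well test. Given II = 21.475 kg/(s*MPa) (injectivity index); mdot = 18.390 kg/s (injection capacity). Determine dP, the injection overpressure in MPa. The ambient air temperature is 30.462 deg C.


dP = mdot * 1000 / II
dP = 18.390 * 1000 / 21.475
dP = 856.3446 kPa
Convert: 856.3446 kPa * 0.001 = 0.85634 MPa
dP = 0.85634 MPa


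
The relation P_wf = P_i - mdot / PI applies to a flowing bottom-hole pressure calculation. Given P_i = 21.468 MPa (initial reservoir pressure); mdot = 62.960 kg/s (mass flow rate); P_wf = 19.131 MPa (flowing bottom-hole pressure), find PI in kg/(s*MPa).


PI = mdot / (P_i - P_wf)
PI = 62.960 / (21.468 - 19.131)
PI = 26.941 kg/(s*MPa)


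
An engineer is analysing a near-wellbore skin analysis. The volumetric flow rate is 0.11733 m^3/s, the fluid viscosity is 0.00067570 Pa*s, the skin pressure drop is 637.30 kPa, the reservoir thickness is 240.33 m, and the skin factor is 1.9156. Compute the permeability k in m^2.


k = S*q*mu / (2*pi*dP_s*1000*hr)
k = 1.9156*0.11733*0.00067570 / (2*pi*637.30*1000*240.33)
k = 1.5781e-13 m^2


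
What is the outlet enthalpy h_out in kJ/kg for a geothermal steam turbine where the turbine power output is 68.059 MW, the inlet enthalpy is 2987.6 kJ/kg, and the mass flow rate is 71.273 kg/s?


h_out = h_in - P * 1000 / mdot
h_out = 2987.6 - 68.059 * 1000 / 71.273
h_out = 2032.7 kJ/kg


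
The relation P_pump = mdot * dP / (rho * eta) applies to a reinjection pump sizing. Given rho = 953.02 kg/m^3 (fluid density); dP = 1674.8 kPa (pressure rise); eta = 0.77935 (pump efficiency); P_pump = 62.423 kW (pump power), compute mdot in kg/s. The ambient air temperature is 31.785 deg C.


mdot = P_pump * rho * eta / dP
mdot = 62.423 * 953.02 * 0.77935 / 1674.8
mdot = 27.683 kg/s


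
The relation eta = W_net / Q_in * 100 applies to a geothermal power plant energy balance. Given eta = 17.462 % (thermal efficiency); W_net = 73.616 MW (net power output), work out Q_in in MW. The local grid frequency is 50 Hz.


Q_in = W_net / (eta / 100)
Q_in = 73.616 / (17.462 / 100)
Q_in = 421.58 MW


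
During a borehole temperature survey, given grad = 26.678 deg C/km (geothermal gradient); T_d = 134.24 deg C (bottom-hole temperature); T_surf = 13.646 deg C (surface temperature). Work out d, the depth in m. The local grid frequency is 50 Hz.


d = (T_d - T_surf) / grad * 1000
d = (134.24 - 13.646) / 26.678 * 1000
d = 4520.4 m


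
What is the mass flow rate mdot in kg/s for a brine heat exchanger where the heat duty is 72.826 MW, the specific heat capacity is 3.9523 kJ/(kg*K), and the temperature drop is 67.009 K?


mdot = Q * 1000 / (cp * dT)
mdot = 72.826 * 1000 / (3.9523 * 67.009)
mdot = 274.98 kg/s


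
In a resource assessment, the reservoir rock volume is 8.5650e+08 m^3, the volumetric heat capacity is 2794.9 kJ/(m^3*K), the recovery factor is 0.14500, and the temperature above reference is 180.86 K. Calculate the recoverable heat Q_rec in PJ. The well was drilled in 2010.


Step 1: Q_s = Vr*rhoc*dT/1e12 = 8.5650e+08*2794.9*180.86/1e12 = 432.9484 PJ
Step 2: Q_rec = Q_s * RF = 432.9484 * 0.145 = 62.778 PJ
Q_rec = 62.778 PJ


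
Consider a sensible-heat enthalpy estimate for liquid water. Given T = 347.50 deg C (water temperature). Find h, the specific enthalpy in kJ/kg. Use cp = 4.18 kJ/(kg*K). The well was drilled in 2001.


h = cp * T
h = 4.18 * 347.50
h = 1452.5 kJ/kg


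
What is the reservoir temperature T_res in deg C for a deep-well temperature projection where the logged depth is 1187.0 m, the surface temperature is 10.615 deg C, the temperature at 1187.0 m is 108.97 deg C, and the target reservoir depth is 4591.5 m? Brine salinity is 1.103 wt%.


Step 1: grad = (T_d1 - T_surf)/d1 * 1000 = (108.97 - 10.615)/1187.0 * 1000 = 82.86015 deg C/km
Step 2: T_res = T_surf + grad*d2/1000 = 10.615 + 82.86015*4591.5/1000 = 391.07 deg C
T_res = 391.07 deg C


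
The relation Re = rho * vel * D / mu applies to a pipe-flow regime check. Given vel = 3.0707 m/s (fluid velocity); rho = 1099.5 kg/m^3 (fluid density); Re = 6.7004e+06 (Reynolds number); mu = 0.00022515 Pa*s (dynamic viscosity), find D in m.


D = Re * mu / (rho * vel)
D = 6.7004e+06 * 0.00022515 / (1099.5 * 3.0707)
D = 0.44683 m


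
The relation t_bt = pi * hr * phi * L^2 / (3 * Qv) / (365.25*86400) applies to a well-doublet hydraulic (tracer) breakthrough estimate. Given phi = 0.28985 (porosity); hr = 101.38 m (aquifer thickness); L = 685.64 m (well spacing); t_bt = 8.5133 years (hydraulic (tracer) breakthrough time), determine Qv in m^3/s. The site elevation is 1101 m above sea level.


Qv = pi*hr*phi*L^2 / (3*t_bt*365.25*86400)
Qv = pi*101.38*0.28985*685.64^2 / (3*8.5133*365.25*86400)
Qv = 0.053845 m^3/s


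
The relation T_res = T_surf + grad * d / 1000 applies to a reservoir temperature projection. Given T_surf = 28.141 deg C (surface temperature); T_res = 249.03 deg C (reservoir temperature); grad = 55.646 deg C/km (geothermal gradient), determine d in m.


d = (T_res - T_surf) / grad * 1000
d = (249.03 - 28.141) / 55.646 * 1000
d = 3969.5 m


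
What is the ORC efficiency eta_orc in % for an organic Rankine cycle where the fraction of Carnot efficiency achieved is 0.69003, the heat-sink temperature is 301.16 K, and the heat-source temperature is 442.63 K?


eta_orc = (1 - Tc/Th) * f * 100
eta_orc = (1 - 301.16/442.63) * 0.69003 * 100
eta_orc = 22.054 %


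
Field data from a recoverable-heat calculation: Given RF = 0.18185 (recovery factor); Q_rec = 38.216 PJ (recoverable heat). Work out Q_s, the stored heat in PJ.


Q_s = Q_rec / RF
Q_s = 38.216 / 0.18185
Q_s = 210.15 PJ


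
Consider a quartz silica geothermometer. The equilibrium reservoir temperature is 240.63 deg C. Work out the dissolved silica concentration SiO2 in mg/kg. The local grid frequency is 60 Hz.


SiO2 = 10^(5.19 - 1309/(T_eq + 273.15))
SiO2 = 10^(5.19 - 1309/(240.63 + 273.15))
SiO2 = 438.75 mg/kg


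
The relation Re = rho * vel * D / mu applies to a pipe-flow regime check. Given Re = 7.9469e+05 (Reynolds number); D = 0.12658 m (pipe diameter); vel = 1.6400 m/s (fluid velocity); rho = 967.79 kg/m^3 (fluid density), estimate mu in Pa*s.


mu = rho * vel * D / Re
mu = 967.79 * 1.6400 * 0.12658 / 7.9469e+05
mu = 0.00025281 Pa*s


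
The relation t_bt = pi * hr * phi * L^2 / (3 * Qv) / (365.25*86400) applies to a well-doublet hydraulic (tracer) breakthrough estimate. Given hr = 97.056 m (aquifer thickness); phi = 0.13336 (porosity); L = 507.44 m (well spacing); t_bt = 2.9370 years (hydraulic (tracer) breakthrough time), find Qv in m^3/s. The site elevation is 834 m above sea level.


Qv = pi*hr*phi*L^2 / (3*t_bt*365.25*86400)
Qv = pi*97.056*0.13336*507.44^2 / (3*2.9370*365.25*86400)
Qv = 0.037656 m^3/s


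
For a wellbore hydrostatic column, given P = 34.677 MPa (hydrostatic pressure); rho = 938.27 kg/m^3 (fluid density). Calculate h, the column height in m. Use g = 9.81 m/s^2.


h = P * 1e6 / (g * rho)
h = 34.677 * 1e6 / (9.81 * 938.27)
h = 3767.4 m


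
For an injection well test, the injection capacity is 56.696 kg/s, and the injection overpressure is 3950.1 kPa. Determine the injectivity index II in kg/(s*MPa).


II = mdot * 1000 / dP
II = 56.696 * 1000 / 3950.1
II = 14.353 kg/(s*MPa)


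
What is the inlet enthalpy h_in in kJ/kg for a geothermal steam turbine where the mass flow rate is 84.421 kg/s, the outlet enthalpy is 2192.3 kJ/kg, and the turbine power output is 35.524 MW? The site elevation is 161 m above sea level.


h_in = h_out + P * 1000 / mdot
h_in = 2192.3 + 35.524 * 1000 / 84.421
h_in = 2613.1 kJ/kg


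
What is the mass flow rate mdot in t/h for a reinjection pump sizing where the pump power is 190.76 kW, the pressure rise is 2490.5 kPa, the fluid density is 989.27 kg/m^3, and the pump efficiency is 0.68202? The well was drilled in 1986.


mdot = P_pump * rho * eta / dP
mdot = 190.76 * 989.27 * 0.68202 / 2490.5
mdot = 51.67884 kg/s
Convert: 51.67884 kg/s * 3.6 = 186.04 t/h
mdot = 186.04 t/h


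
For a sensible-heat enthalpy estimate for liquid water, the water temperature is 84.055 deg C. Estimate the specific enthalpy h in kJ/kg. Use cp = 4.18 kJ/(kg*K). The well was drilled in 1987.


h = cp * T
h = 4.18 * 84.055
h = 351.35 kJ/kg


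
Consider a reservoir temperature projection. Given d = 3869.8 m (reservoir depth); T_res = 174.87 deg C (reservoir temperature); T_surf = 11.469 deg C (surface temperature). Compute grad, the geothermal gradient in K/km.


grad = (T_res - T_surf) / d * 1000
grad = (174.87 - 11.469) / 3869.8 * 1000
grad = 42.22466 deg C/km
Convert: 42.22466 deg C/km * 1.0 = 42.225 K/km
grad = 42.225 K/km


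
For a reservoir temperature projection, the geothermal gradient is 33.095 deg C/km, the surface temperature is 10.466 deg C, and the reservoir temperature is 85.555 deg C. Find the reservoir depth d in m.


d = (T_res - T_surf) / grad * 1000
d = (85.555 - 10.466) / 33.095 * 1000
d = 2268.9 m


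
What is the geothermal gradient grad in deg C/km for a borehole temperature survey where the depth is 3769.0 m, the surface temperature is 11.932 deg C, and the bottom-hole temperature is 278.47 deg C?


grad = (T_d - T_surf) / d * 1000
grad = (278.47 - 11.932) / 3769.0 * 1000
grad = 70.718 deg C/km


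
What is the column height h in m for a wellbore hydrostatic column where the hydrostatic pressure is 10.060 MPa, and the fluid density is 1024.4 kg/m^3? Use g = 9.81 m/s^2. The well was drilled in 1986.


h = P * 1e6 / (g * rho)
h = 10.060 * 1e6 / (9.81 * 1024.4)
h = 1001.1 m


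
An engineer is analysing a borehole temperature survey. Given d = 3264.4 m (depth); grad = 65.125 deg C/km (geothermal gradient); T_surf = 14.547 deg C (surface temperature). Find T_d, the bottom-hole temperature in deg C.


T_d = T_surf + grad * d / 1000
T_d = 14.547 + 65.125 * 3264.4 / 1000
T_d = 227.14 deg C


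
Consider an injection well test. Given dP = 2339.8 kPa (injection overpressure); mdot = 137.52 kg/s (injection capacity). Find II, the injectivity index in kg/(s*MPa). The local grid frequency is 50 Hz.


II = mdot * 1000 / dP
II = 137.52 * 1000 / 2339.8
II = 58.774 kg/(s*MPa)


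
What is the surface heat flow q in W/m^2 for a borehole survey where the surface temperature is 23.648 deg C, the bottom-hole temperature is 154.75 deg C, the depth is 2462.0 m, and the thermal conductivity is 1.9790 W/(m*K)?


Step 1: grad = (T_d - T_surf)/d * 1000 = (154.75 - 23.648)/2462.0 * 1000 = 53.25020 deg C/km
Step 2: q = k * grad / 1000 = 1.979 * 53.25020 / 1000 = 0.10538 W/m^2
q = 0.10538 W/m^2


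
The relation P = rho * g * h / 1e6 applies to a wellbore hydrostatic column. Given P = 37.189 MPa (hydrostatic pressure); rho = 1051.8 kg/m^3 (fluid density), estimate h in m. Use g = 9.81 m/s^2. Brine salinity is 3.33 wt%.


h = P * 1e6 / (g * rho)
h = 37.189 * 1e6 / (9.81 * 1051.8)
h = 3604.2 m


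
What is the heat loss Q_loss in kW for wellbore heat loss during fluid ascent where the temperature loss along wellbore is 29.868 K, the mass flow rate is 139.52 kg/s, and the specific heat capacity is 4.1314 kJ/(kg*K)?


Q_loss = mdot * cp * dT
Q_loss = 139.52 * 4.1314 * 29.868
Q_loss = 17216 kW
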